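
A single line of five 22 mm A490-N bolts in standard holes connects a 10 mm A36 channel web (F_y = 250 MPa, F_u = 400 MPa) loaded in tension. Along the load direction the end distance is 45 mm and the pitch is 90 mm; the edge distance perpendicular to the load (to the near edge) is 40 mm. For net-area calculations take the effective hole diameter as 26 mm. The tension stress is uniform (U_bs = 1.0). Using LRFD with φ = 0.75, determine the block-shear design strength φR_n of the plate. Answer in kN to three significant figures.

537 kN

Shear plane L_v = 45 + 4·90 = 405 mm; A_gv = 405 × 10 = 4050 mm².
A_nv = (405 − 4.5·26) × 10 = 2880 mm².
A_nt = (40 − 0.5·26) × 10 = 270 mm².
0.6 F_u A_nv = 691.2 kN; 0.6 F_y A_gv = 607.5 kN → shear yielding governs the shear term.
R_n = 607.5 + 1.0 × 400 × 270 / 1000 = 715.5 kN.
Design strength φR_n = 0.75 × 715.5 = 537 kN.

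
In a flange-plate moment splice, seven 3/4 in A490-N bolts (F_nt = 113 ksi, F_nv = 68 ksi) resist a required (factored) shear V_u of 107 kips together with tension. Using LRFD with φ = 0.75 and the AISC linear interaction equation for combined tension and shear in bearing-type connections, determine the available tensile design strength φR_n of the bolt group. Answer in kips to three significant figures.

163 kips

A_b = π·0.75²/4 = 0.4418 in²; f_rv = 107 / (7 × 0.4418) = 34.6 ksi.
F'_nt = 1.3 F_nt − (F_nt / φF_nv) f_rv = 1.3·113 − (113/(0.75·68))·34.6 = 70.24 ksi, capped at F_nt → F'_nt = 70.24 ksi.
R_n = F'_nt · A_b · n = 70.24 × 0.4418 × 7 = 217.2 kips.
Design strength φR_n = 0.75 × 217.2 = 163 kips.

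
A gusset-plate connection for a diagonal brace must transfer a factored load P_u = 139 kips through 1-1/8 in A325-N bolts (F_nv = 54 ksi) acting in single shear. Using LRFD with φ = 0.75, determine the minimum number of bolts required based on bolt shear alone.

A_b = π·1.125²/4 = 0.994 in².
Per-bolt design strength φR_n = 0.75 × 54 × 0.994 × 1 = 40.26 kips.
n ≥ 139 / 40.26 = 3.453 → use 4 bolts.

4 bolts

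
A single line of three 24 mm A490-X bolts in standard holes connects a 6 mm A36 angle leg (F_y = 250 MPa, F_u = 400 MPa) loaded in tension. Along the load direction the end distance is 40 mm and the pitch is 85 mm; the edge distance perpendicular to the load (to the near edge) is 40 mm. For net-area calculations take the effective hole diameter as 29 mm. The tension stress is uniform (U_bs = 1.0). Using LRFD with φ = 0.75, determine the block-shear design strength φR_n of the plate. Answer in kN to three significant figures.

Shear plane L_v = 40 + 2·85 = 210 mm; A_gv = 210 × 6 = 1260 mm².
A_nv = (210 − 2.5·29) × 6 = 825 mm².
A_nt = (40 − 0.5·29) × 6 = 153 mm².
0.6 F_u A_nv = 198 kN; 0.6 F_y A_gv = 189 kN → shear yielding governs the shear term.
R_n = 189 + 1.0 × 400 × 153 / 1000 = 250.2 kN.
Design strength φR_n = 0.75 × 250.2 = 188 kN.

188 kN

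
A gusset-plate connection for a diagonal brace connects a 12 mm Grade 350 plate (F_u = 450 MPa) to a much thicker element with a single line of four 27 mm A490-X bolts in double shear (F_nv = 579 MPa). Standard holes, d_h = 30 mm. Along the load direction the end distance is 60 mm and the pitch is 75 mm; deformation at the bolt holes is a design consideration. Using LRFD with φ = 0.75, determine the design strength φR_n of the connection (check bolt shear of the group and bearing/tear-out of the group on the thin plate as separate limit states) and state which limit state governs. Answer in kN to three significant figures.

875 kN (bearing governs)

Bolt shear: A_b = π·27²/4 = 572.6 mm²; R_n = 579 × 572.6 × 4 × 2 / 1000 = 2652 kN → 0.75 × 2652 = 1990 kN.
Bearing (1.2 l_c t F_u ≤ 2.4 d t F_u): upper limit = 2.4·27·12·450 / 1000 = 349.9 kN.
  Edge l_c = 60 − 30/2 = 45 → r_n = 291.6 kN; interior l_c = 75 − 30 = 45 → r_n = 291.6 kN.
  R_n,bearing = 1·291.6 + 3·291.6 = 1166 kN → 0.75 × 1166 = 875 kN.
Bearing governs: 875 kN.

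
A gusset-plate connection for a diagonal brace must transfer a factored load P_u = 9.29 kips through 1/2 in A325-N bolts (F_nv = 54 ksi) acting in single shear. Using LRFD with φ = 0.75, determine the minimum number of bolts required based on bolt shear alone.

A_b = π·0.5²/4 = 0.1963 in².
Per-bolt design strength φR_n = 0.75 × 54 × 0.1963 × 1 = 7.952 kips.
n ≥ 9.29 / 7.952 = 1.168 → use 2 bolts.

2 bolts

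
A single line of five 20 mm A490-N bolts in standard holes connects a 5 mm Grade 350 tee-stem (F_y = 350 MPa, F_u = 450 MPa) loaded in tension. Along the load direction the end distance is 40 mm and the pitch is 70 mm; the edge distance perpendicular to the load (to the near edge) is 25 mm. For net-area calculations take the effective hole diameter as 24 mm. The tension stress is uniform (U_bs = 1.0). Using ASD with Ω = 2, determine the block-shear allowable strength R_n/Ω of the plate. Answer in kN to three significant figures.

Shear plane L_v = 40 + 4·70 = 320 mm; A_gv = 320 × 5 = 1600 mm².
A_nv = (320 − 4.5·24) × 5 = 1060 mm².
A_nt = (25 − 0.5·24) × 5 = 65 mm².
0.6 F_u A_nv = 286.2 kN; 0.6 F_y A_gv = 336 kN → shear rupture governs the shear term.
R_n = 286.2 + 1.0 × 450 × 65 / 1000 = 315.4 kN.
Allowable strength R_n/Ω = 315.4 / 2 = 158 kN.

158 kN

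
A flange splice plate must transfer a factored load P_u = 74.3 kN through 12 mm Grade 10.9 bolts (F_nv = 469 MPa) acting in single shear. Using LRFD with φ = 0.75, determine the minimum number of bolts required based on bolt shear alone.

2 bolts

A_b = π·12²/4 = 113.1 mm².
Per-bolt design strength φR_n = 0.75 × 469 × 113.1 × 1 / 1000 = 39.78 kN.
n ≥ 74.3 / 39.78 = 1.868 → use 2 bolts.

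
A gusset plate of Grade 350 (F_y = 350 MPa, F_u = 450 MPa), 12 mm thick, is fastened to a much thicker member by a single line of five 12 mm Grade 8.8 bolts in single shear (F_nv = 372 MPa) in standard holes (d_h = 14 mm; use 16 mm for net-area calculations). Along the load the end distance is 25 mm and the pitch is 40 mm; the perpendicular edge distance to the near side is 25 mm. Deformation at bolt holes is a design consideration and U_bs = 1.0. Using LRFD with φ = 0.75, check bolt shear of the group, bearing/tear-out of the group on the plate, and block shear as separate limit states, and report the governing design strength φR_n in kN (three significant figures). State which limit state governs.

Bolt shear: A_b = π·12²/4 = 113.1 mm²; R_n = 372 × 113.1 × 5 × 1 / 1000 = 210.4 kN → 0.75 × 210.4 = 158 kN.
Bearing: edge l_c = 18, r_n = 116.6 kN; interior l_c = 26, r_n = 155.5 kN; R_n = 116.6 + 4·155.5 = 738.7 kN → 554 kN.
Block shear: A_gv = 2220, A_nv = 1356, A_nt = 204 mm²; R_n = min(0.6F_uA_nv, 0.6F_yA_gv) + U_bs·F_u·A_nt = 457.9 kN → 343 kN.
Bolt shear governs: 158 kN.

158 kN (bolt shear governs)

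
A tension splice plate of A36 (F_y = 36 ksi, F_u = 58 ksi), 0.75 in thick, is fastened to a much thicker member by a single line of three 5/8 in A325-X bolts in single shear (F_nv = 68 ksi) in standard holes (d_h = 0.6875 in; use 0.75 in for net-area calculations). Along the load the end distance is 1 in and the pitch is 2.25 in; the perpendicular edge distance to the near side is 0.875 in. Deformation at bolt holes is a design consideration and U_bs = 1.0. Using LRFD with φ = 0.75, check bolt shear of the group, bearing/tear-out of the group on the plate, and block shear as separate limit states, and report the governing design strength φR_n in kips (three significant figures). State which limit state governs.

46.9 kips (bolt shear governs)

Bolt shear: A_b = π·0.625²/4 = 0.3068 in²; R_n = 68 × 0.3068 × 3 × 1 = 62.59 kips → 0.75 × 62.59 = 46.9 kips.
Bearing: edge l_c = 0.6562, r_n = 34.26 kips; interior l_c = 1.562, r_n = 65.25 kips; R_n = 34.26 + 2·65.25 = 164.8 kips → 124 kips.
Block shear: A_gv = 4.125, A_nv = 2.719, A_nt = 0.375 in²; R_n = min(0.6F_uA_nv, 0.6F_yA_gv) + U_bs·F_u·A_nt = 110.8 kips → 83.1 kips.
Bolt shear governs: 46.9 kips.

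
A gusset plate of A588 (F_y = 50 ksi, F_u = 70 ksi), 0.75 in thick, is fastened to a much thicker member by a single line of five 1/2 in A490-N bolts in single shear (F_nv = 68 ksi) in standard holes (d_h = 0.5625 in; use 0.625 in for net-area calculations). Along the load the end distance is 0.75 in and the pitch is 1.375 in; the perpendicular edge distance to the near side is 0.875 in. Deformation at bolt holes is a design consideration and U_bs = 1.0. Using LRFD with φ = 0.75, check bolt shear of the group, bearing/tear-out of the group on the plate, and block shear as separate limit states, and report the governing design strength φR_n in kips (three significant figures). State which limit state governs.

50.1 kips (bolt shear governs)

Bolt shear: A_b = π·0.5²/4 = 0.1963 in²; R_n = 68 × 0.1963 × 5 × 1 = 66.76 kips → 0.75 × 66.76 = 50.1 kips.
Bearing: edge l_c = 0.4688, r_n = 29.53 kips; interior l_c = 0.8125, r_n = 51.19 kips; R_n = 29.53 + 4·51.19 = 234.3 kips → 176 kips.
Block shear: A_gv = 4.688, A_nv = 2.578, A_nt = 0.4219 in²; R_n = min(0.6F_uA_nv, 0.6F_yA_gv) + U_bs·F_u·A_nt = 137.8 kips → 103 kips.
Bolt shear governs: 50.1 kips.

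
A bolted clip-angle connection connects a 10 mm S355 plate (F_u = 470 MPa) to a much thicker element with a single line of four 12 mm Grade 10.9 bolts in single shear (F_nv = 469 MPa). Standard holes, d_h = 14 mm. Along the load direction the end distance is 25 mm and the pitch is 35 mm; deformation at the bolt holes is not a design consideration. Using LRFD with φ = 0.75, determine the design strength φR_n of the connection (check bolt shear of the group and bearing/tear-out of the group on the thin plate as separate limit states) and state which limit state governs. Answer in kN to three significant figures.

159 kN (bolt shear governs)

Bolt shear: A_b = π·12²/4 = 113.1 mm²; R_n = 469 × 113.1 × 4 × 1 / 1000 = 212.2 kN → 0.75 × 212.2 = 159 kN.
Bearing (1.5 l_c t F_u ≤ 3.0 d t F_u): upper limit = 3.0·12·10·470 / 1000 = 169.2 kN.
  Edge l_c = 25 − 14/2 = 18 → r_n = 126.9 kN; interior l_c = 35 − 14 = 21 → r_n = 148.1 kN.
  R_n,bearing = 1·126.9 + 3·148.1 = 571.1 kN → 0.75 × 571.1 = 428 kN.
Bolt shear governs: 159 kN.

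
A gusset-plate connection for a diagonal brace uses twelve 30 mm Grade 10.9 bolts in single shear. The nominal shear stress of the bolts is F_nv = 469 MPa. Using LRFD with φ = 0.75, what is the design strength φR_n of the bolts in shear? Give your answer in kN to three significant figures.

A_b = π × 30² / 4 = 706.9 mm².
R_n = F_nv · A_b · n · n_s = 469 × 706.9 × 12 × 1 / 1000 = 3978 kN.
Design strength φR_n = 0.75 × 3978 = 2980 kN.

2980 kN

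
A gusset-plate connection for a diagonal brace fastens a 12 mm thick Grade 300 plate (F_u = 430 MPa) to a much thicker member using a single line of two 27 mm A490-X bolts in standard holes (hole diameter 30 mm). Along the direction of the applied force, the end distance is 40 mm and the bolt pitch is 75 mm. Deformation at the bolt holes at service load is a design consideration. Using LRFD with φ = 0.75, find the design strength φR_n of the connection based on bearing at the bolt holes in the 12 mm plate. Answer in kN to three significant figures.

Per bolt r_n = 1.2 l_c t F_u ≤ 2.4 d t F_u; upper limit = 2.4 × 27 × 12 × 430 / 1000 = 334.4 kN.
Edge bolt: l_c = 40 − 30/2 = 25 mm → 1.2 × 25 × 12 × 430 / 1000 = 154.8 → r_n = 154.8 kN.
Interior bolts: l_c = 75 − 30 = 45 mm → 1.2 × 45 × 12 × 430 / 1000 = 278.6 → r_n = 278.6 kN.
R_n = 1 × 154.8 + 1 × 278.6 = 433.4 kN.
Design strength φR_n = 0.75 × 433.4 = 325 kN.

325 kN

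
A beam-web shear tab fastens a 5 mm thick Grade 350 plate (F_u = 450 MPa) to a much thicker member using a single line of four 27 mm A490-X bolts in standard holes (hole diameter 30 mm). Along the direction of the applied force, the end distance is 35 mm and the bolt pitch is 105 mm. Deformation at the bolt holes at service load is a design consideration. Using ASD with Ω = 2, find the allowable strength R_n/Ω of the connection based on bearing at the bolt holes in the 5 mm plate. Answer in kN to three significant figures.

246 kN

Per bolt r_n = 1.2 l_c t F_u ≤ 2.4 d t F_u; upper limit = 2.4 × 27 × 5 × 450 / 1000 = 145.8 kN.
Edge bolt: l_c = 35 − 30/2 = 20 mm → 1.2 × 20 × 5 × 450 / 1000 = 54 → r_n = 54 kN.
Interior bolts: l_c = 105 − 30 = 75 mm → 1.2 × 75 × 5 × 450 / 1000 = 202.5 → r_n = 145.8 kN.
R_n = 1 × 54 + 3 × 145.8 = 491.4 kN.
Allowable strength R_n/Ω = 491.4 / 2 = 246 kN.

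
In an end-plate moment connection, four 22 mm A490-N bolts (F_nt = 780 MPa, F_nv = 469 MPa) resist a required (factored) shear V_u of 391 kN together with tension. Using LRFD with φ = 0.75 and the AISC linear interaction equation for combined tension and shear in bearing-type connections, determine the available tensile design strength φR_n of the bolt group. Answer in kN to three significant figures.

506 kN

A_b = π·22²/4 = 380.1 mm²; f_rv = 391 × 1000 / (4 × 380.1) = 257.1 MPa.
F'_nt = 1.3 F_nt − (F_nt / φF_nv) f_rv = 1.3·780 − (780/(0.75·469))·257.1 = 443.8 MPa, capped at F_nt → F'_nt = 443.8 MPa.
R_n = F'_nt · A_b · n = 443.8 × 380.1 × 4 / 1000 = 674.8 kN.
Design strength φR_n = 0.75 × 674.8 = 506 kN.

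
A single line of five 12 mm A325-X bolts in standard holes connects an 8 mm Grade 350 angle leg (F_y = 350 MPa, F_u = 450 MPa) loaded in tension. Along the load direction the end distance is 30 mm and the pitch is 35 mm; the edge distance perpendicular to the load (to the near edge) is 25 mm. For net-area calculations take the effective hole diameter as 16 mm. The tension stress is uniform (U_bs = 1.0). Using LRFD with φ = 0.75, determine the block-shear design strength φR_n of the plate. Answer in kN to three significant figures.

205 kN

Shear plane L_v = 30 + 4·35 = 170 mm; A_gv = 170 × 8 = 1360 mm².
A_nv = (170 − 4.5·16) × 8 = 784 mm².
A_nt = (25 − 0.5·16) × 8 = 136 mm².
0.6 F_u A_nv = 211.7 kN; 0.6 F_y A_gv = 285.6 kN → shear rupture governs the shear term.
R_n = 211.7 + 1.0 × 450 × 136 / 1000 = 272.9 kN.
Design strength φR_n = 0.75 × 272.9 = 205 kN.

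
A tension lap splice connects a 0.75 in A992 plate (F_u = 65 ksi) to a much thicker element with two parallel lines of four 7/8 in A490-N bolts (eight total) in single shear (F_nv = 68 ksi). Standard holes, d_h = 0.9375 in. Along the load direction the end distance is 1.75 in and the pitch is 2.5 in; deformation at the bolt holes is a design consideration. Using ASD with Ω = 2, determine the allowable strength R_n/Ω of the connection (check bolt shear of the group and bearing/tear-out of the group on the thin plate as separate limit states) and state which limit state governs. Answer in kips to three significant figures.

164 kips (bolt shear governs)

Bolt shear: A_b = π·0.875²/4 = 0.6013 in²; R_n = 68 × 0.6013 × 8 × 1 = 327.1 kips → 327.1 / 2 = 164 kips.
Bearing (1.2 l_c t F_u ≤ 2.4 d t F_u): upper limit = 2.4·0.875·0.75·65 = 102.4 kips.
  Edge l_c = 1.75 − 0.9375/2 = 1.281 → r_n = 74.95 kips; interior l_c = 2.5 − 0.9375 = 1.562 → r_n = 91.41 kips.
  R_n,bearing = 2·74.95 + 6·91.41 = 698.3 kips → 698.3 / 2 = 349 kips.
Bolt shear governs: 164 kips.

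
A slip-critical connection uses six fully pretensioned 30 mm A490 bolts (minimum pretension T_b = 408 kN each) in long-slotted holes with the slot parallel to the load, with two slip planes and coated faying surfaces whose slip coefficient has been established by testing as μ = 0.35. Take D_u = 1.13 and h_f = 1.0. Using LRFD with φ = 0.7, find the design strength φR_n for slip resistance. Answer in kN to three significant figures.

R_n = μ · D_u · h_f · T_b · n_s · n_b = 0.35 × 1.13 × 1.0 × 408 × 2 × 6 = 1936 kN.
Design strength φR_n = 0.7 × 1936 = 1360 kN.

1360 kN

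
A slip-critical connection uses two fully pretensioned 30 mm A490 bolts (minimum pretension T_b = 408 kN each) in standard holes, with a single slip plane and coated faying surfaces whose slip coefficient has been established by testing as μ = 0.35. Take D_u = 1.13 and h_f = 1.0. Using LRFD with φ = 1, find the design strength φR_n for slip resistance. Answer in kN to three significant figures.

R_n = μ · D_u · h_f · T_b · n_s · n_b = 0.35 × 1.13 × 1.0 × 408 × 1 × 2 = 322.7 kN.
Design strength φR_n = 1 × 322.7 = 323 kN.

323 kN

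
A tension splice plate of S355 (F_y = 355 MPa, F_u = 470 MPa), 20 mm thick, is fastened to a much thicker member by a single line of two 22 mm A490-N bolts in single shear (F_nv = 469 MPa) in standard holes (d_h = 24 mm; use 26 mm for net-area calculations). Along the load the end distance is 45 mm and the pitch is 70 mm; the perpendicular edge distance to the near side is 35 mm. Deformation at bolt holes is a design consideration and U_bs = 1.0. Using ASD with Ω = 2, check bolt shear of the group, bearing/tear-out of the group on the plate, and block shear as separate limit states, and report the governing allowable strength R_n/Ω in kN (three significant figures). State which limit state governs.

178 kN (bolt shear governs)

Bolt shear: A_b = π·22²/4 = 380.1 mm²; R_n = 469 × 380.1 × 2 × 1 / 1000 = 356.6 kN → 356.6 / 2 = 178 kN.
Bearing: edge l_c = 33, r_n = 372.2 kN; interior l_c = 46, r_n = 496.3 kN; R_n = 372.2 + 1·496.3 = 868.6 kN → 434 kN.
Block shear: A_gv = 2300, A_nv = 1520, A_nt = 440 mm²; R_n = min(0.6F_uA_nv, 0.6F_yA_gv) + U_bs·F_u·A_nt = 635.4 kN → 318 kN.
Bolt shear governs: 178 kN.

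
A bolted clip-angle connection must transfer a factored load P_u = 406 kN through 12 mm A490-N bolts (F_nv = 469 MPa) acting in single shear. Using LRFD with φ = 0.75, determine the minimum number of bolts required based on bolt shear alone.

11 bolts

A_b = π·12²/4 = 113.1 mm².
Per-bolt design strength φR_n = 0.75 × 469 × 113.1 × 1 / 1000 = 39.78 kN.
n ≥ 406 / 39.78 = 10.21 → use 11 bolts.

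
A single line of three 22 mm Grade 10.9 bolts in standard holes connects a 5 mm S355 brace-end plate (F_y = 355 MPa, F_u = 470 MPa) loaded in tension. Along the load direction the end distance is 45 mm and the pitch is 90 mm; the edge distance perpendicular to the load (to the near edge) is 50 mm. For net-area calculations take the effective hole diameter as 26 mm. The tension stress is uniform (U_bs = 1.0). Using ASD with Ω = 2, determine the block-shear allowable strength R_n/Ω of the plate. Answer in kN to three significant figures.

156 kN

Shear plane L_v = 45 + 2·90 = 225 mm; A_gv = 225 × 5 = 1125 mm².
A_nv = (225 − 2.5·26) × 5 = 800 mm².
A_nt = (50 − 0.5·26) × 5 = 185 mm².
0.6 F_u A_nv = 225.6 kN; 0.6 F_y A_gv = 239.6 kN → shear rupture governs the shear term.
R_n = 225.6 + 1.0 × 470 × 185 / 1000 = 312.6 kN.
Allowable strength R_n/Ω = 312.6 / 2 = 156 kN.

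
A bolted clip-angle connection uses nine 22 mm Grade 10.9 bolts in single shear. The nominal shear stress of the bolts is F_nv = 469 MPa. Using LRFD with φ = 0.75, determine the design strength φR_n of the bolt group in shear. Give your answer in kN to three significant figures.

A_b = π × 22² / 4 = 380.1 mm².
R_n = F_nv · A_b · n · n_s = 469 × 380.1 × 9 × 1 / 1000 = 1605 kN.
Design strength φR_n = 0.75 × 1605 = 1200 kN.

1200 kN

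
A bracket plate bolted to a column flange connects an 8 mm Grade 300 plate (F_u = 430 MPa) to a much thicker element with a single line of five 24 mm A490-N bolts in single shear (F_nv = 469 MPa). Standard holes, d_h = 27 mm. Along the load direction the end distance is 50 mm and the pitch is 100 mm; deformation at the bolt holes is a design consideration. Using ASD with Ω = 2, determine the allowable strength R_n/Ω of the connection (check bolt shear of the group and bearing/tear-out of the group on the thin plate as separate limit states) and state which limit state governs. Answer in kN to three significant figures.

Bolt shear: A_b = π·24²/4 = 452.4 mm²; R_n = 469 × 452.4 × 5 × 1 / 1000 = 1061 kN → 1061 / 2 = 530 kN.
Bearing (1.2 l_c t F_u ≤ 2.4 d t F_u): upper limit = 2.4·24·8·430 / 1000 = 198.1 kN.
  Edge l_c = 50 − 27/2 = 36.5 → r_n = 150.7 kN; interior l_c = 100 − 27 = 73 → r_n = 198.1 kN.
  R_n,bearing = 1·150.7 + 4·198.1 = 943.2 kN → 943.2 / 2 = 472 kN.
Bearing governs: 472 kN.

472 kN (bearing governs)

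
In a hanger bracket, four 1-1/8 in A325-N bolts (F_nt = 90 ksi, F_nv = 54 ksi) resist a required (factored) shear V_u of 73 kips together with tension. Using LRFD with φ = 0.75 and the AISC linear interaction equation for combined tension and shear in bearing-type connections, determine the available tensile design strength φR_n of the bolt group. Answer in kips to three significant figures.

A_b = π·1.125²/4 = 0.994 in²; f_rv = 73 / (4 × 0.994) = 18.36 ksi.
F'_nt = 1.3 F_nt − (F_nt / φF_nv) f_rv = 1.3·90 − (90/(0.75·54))·18.36 = 76.2 ksi, capped at F_nt → F'_nt = 76.2 ksi.
R_n = F'_nt · A_b · n = 76.2 × 0.994 × 4 = 303 kips.
Design strength φR_n = 0.75 × 303 = 227 kips.

227 kips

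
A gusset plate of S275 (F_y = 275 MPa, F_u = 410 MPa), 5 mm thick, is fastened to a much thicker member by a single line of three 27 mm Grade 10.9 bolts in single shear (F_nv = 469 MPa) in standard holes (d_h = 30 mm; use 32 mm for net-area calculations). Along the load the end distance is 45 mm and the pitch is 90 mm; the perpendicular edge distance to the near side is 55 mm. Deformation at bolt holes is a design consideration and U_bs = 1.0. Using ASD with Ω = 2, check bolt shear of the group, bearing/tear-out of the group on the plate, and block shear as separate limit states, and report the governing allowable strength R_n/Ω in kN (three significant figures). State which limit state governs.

Bolt shear: A_b = π·27²/4 = 572.6 mm²; R_n = 469 × 572.6 × 3 × 1 / 1000 = 805.6 kN → 805.6 / 2 = 403 kN.
Bearing: edge l_c = 30, r_n = 73.8 kN; interior l_c = 60, r_n = 132.8 kN; R_n = 73.8 + 2·132.8 = 339.5 kN → 170 kN.
Block shear: A_gv = 1125, A_nv = 725, A_nt = 195 mm²; R_n = min(0.6F_uA_nv, 0.6F_yA_gv) + U_bs·F_u·A_nt = 258.3 kN → 129 kN.
Block shear governs: 129 kN.

129 kN (block shear governs)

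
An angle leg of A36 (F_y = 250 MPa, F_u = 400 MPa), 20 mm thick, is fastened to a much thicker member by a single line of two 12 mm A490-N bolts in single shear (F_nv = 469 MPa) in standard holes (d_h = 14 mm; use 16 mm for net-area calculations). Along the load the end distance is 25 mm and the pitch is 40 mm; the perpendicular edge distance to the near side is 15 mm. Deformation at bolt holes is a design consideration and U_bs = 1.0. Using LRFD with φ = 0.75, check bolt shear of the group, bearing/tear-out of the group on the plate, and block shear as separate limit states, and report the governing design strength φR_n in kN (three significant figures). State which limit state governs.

Bolt shear: A_b = π·12²/4 = 113.1 mm²; R_n = 469 × 113.1 × 2 × 1 / 1000 = 106.1 kN → 0.75 × 106.1 = 79.6 kN.
Bearing: edge l_c = 18, r_n = 172.8 kN; interior l_c = 26, r_n = 230.4 kN; R_n = 172.8 + 1·230.4 = 403.2 kN → 302 kN.
Block shear: A_gv = 1300, A_nv = 820, A_nt = 140 mm²; R_n = min(0.6F_uA_nv, 0.6F_yA_gv) + U_bs·F_u·A_nt = 251 kN → 188 kN.
Bolt shear governs: 79.6 kN.

79.6 kN (bolt shear governs)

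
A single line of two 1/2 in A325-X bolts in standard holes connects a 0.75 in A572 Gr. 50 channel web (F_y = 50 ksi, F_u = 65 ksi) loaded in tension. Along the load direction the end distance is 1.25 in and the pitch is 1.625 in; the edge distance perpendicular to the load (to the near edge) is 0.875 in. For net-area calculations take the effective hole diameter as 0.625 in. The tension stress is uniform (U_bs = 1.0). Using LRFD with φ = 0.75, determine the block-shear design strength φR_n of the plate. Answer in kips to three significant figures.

Shear plane L_v = 1.25 + 1·1.625 = 2.875 in; A_gv = 2.875 × 0.75 = 2.156 in².
A_nv = (2.875 − 1.5·0.625) × 0.75 = 1.453 in².
A_nt = (0.875 − 0.5·0.625) × 0.75 = 0.4219 in².
0.6 F_u A_nv = 56.67 kips; 0.6 F_y A_gv = 64.69 kips → shear rupture governs the shear term.
R_n = 56.67 + 1.0 × 65 × 0.4219 = 84.09 kips.
Design strength φR_n = 0.75 × 84.09 = 63.1 kips.

63.1 kips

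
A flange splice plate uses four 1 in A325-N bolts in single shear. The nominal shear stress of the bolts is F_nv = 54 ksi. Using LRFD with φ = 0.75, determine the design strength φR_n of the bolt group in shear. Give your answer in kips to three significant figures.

A_b = π × 1² / 4 = 0.7854 in².
R_n = F_nv · A_b · n · n_s = 54 × 0.7854 × 4 × 1 = 169.6 kips.
Design strength φR_n = 0.75 × 169.6 = 127 kips.

127 kips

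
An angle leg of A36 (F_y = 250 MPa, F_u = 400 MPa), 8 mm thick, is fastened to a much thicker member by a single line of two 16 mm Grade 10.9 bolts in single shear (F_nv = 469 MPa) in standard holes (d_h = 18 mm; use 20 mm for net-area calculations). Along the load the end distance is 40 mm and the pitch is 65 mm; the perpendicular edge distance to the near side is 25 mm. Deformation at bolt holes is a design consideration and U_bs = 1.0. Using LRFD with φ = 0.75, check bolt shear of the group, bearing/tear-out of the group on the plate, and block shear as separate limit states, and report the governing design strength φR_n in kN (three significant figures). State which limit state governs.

130 kN (block shear governs)

Bolt shear: A_b = π·16²/4 = 201.1 mm²; R_n = 469 × 201.1 × 2 × 1 / 1000 = 188.6 kN → 0.75 × 188.6 = 141 kN.
Bearing: edge l_c = 31, r_n = 119 kN; interior l_c = 47, r_n = 122.9 kN; R_n = 119 + 1·122.9 = 241.9 kN → 181 kN.
Block shear: A_gv = 840, A_nv = 600, A_nt = 120 mm²; R_n = min(0.6F_uA_nv, 0.6F_yA_gv) + U_bs·F_u·A_nt = 174 kN → 130 kN.
Block shear governs: 130 kN.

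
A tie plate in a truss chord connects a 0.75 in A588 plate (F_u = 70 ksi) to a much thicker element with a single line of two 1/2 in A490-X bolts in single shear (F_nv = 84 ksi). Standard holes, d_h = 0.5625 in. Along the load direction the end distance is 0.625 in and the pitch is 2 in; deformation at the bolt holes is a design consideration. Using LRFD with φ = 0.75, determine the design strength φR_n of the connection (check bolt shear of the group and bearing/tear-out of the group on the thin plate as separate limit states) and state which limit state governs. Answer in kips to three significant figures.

Bolt shear: A_b = π·0.5²/4 = 0.1963 in²; R_n = 84 × 0.1963 × 2 × 1 = 32.99 kips → 0.75 × 32.99 = 24.7 kips.
Bearing (1.2 l_c t F_u ≤ 2.4 d t F_u): upper limit = 2.4·0.5·0.75·70 = 63 kips.
  Edge l_c = 0.625 − 0.5625/2 = 0.3438 → r_n = 21.66 kips; interior l_c = 2 − 0.5625 = 1.438 → r_n = 63 kips.
  R_n,bearing = 1·21.66 + 1·63 = 84.66 kips → 0.75 × 84.66 = 63.5 kips.
Bolt shear governs: 24.7 kips.

24.7 kips (bolt shear governs)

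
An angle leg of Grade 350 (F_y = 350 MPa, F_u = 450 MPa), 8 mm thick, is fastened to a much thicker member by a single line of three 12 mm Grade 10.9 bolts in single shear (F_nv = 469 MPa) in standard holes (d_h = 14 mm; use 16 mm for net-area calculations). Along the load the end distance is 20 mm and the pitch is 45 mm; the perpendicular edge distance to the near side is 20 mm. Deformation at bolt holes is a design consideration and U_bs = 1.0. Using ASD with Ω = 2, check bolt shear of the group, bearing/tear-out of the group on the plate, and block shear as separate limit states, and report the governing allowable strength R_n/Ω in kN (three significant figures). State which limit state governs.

Bolt shear: A_b = π·12²/4 = 113.1 mm²; R_n = 469 × 113.1 × 3 × 1 / 1000 = 159.1 kN → 159.1 / 2 = 79.6 kN.
Bearing: edge l_c = 13, r_n = 56.16 kN; interior l_c = 31, r_n = 103.7 kN; R_n = 56.16 + 2·103.7 = 263.5 kN → 132 kN.
Block shear: A_gv = 880, A_nv = 560, A_nt = 96 mm²; R_n = min(0.6F_uA_nv, 0.6F_yA_gv) + U_bs·F_u·A_nt = 194.4 kN → 97.2 kN.
Bolt shear governs: 79.6 kN.

79.6 kN (bolt shear governs)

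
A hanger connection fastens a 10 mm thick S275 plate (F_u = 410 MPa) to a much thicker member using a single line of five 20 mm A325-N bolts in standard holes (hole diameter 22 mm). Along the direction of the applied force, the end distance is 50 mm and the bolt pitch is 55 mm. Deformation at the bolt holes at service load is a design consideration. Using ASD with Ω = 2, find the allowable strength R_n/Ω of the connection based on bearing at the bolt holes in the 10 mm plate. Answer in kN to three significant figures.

421 kN

Per bolt r_n = 1.2 l_c t F_u ≤ 2.4 d t F_u; upper limit = 2.4 × 20 × 10 × 410 / 1000 = 196.8 kN.
Edge bolt: l_c = 50 − 22/2 = 39 mm → 1.2 × 39 × 10 × 410 / 1000 = 191.9 → r_n = 191.9 kN.
Interior bolts: l_c = 55 − 22 = 33 mm → 1.2 × 33 × 10 × 410 / 1000 = 162.4 → r_n = 162.4 kN.
R_n = 1 × 191.9 + 4 × 162.4 = 841.3 kN.
Allowable strength R_n/Ω = 841.3 / 2 = 421 kN.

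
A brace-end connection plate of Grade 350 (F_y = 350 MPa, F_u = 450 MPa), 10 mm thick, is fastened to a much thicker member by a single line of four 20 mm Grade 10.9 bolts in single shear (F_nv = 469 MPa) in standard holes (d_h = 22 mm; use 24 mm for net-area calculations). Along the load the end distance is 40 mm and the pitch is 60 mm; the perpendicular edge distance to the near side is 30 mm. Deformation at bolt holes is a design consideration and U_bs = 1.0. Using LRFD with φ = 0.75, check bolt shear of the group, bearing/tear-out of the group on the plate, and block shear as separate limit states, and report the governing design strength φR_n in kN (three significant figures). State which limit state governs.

Bolt shear: A_b = π·20²/4 = 314.2 mm²; R_n = 469 × 314.2 × 4 × 1 / 1000 = 589.4 kN → 0.75 × 589.4 = 442 kN.
Bearing: edge l_c = 29, r_n = 156.6 kN; interior l_c = 38, r_n = 205.2 kN; R_n = 156.6 + 3·205.2 = 772.2 kN → 579 kN.
Block shear: A_gv = 2200, A_nv = 1360, A_nt = 180 mm²; R_n = min(0.6F_uA_nv, 0.6F_yA_gv) + U_bs·F_u·A_nt = 448.2 kN → 336 kN.
Block shear governs: 336 kN.

336 kN (block shear governs)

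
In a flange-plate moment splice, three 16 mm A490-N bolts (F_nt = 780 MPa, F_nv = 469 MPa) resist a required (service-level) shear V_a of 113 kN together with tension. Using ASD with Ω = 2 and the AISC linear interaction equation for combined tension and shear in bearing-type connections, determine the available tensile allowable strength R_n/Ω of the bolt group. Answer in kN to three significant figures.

118 kN

A_b = π·16²/4 = 201.1 mm²; f_rv = 113 × 1000 / (3 × 201.1) = 187.3 MPa.
F'_nt = 1.3 F_nt − (Ω F_nt / F_nv) f_rv = 1.3·780 − (2·780/469)·187.3 = 390.9 MPa, capped at F_nt → F'_nt = 390.9 MPa.
R_n = F'_nt · A_b · n = 390.9 × 201.1 × 3 / 1000 = 235.8 kN.
Allowable strength R_n/Ω = 235.8 / 2 = 118 kN.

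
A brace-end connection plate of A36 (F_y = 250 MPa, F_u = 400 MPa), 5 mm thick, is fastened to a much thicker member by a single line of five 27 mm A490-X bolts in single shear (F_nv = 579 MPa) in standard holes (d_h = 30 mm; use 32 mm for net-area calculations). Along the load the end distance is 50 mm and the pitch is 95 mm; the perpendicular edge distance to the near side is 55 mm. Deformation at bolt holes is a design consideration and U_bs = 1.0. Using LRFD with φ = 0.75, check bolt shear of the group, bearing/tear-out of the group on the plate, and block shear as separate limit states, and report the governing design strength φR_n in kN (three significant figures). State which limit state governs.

300 kN (block shear governs)

Bolt shear: A_b = π·27²/4 = 572.6 mm²; R_n = 579 × 572.6 × 5 × 1 / 1000 = 1658 kN → 0.75 × 1658 = 1240 kN.
Bearing: edge l_c = 35, r_n = 84 kN; interior l_c = 65, r_n = 129.6 kN; R_n = 84 + 4·129.6 = 602.4 kN → 452 kN.
Block shear: A_gv = 2150, A_nv = 1430, A_nt = 195 mm²; R_n = min(0.6F_uA_nv, 0.6F_yA_gv) + U_bs·F_u·A_nt = 400.5 kN → 300 kN.
Block shear governs: 300 kN.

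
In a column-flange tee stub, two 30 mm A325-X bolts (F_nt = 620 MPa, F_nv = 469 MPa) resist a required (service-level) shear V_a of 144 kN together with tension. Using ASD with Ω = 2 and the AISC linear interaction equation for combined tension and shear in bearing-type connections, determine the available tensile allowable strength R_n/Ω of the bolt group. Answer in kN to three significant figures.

379 kN

A_b = π·30²/4 = 706.9 mm²; f_rv = 144 × 1000 / (2 × 706.9) = 101.9 MPa.
F'_nt = 1.3 F_nt − (Ω F_nt / F_nv) f_rv = 1.3·620 − (2·620/469)·101.9 = 536.7 MPa, capped at F_nt → F'_nt = 536.7 MPa.
R_n = F'_nt · A_b · n = 536.7 × 706.9 × 2 / 1000 = 758.7 kN.
Allowable strength R_n/Ω = 758.7 / 2 = 379 kN.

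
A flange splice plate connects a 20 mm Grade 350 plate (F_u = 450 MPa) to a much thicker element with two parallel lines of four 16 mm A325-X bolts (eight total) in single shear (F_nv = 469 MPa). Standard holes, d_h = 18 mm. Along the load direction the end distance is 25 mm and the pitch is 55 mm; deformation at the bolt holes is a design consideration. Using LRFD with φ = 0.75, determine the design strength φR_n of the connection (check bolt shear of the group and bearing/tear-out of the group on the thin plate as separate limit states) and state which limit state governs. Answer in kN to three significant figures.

Bolt shear: A_b = π·16²/4 = 201.1 mm²; R_n = 469 × 201.1 × 8 × 1 / 1000 = 754.4 kN → 0.75 × 754.4 = 566 kN.
Bearing (1.2 l_c t F_u ≤ 2.4 d t F_u): upper limit = 2.4·16·20·450 / 1000 = 345.6 kN.
  Edge l_c = 25 − 18/2 = 16 → r_n = 172.8 kN; interior l_c = 55 − 18 = 37 → r_n = 345.6 kN.
  R_n,bearing = 2·172.8 + 6·345.6 = 2419 kN → 0.75 × 2419 = 1810 kN.
Bolt shear governs: 566 kN.

566 kN (bolt shear governs)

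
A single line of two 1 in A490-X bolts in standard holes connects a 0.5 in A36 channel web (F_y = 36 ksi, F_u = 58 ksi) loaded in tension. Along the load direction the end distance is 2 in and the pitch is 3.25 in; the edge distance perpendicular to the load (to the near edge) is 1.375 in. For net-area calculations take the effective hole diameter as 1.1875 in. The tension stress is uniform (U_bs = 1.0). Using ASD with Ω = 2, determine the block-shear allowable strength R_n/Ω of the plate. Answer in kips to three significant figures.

39.7 kips

Shear plane L_v = 2 + 1·3.25 = 5.25 in; A_gv = 5.25 × 0.5 = 2.625 in².
A_nv = (5.25 − 1.5·1.1875) × 0.5 = 1.734 in².
A_nt = (1.375 − 0.5·1.1875) × 0.5 = 0.3906 in².
0.6 F_u A_nv = 60.36 kips; 0.6 F_y A_gv = 56.7 kips → shear yielding governs the shear term.
R_n = 56.7 + 1.0 × 58 × 0.3906 = 79.36 kips.
Allowable strength R_n/Ω = 79.36 / 2 = 39.7 kips.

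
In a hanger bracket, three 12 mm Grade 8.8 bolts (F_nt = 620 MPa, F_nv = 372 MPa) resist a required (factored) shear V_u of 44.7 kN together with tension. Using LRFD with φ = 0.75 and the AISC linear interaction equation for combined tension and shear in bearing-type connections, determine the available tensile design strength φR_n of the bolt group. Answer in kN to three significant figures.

131 kN

A_b = π·12²/4 = 113.1 mm²; f_rv = 44.7 × 1000 / (3 × 113.1) = 131.7 MPa.
F'_nt = 1.3 F_nt − (F_nt / φF_nv) f_rv = 1.3·620 − (620/(0.75·372))·131.7 = 513.2 MPa, capped at F_nt → F'_nt = 513.2 MPa.
R_n = F'_nt · A_b · n = 513.2 × 113.1 × 3 / 1000 = 174.1 kN.
Design strength φR_n = 0.75 × 174.1 = 131 kN.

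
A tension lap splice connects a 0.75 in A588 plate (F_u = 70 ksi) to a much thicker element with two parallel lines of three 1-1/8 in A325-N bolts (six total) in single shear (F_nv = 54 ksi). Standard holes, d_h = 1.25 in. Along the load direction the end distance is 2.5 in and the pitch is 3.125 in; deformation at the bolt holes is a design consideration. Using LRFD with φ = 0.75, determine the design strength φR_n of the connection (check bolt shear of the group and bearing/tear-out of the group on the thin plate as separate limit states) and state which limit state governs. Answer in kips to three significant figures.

242 kips (bolt shear governs)

Bolt shear: A_b = π·1.125²/4 = 0.994 in²; R_n = 54 × 0.994 × 6 × 1 = 322.1 kips → 0.75 × 322.1 = 242 kips.
Bearing (1.2 l_c t F_u ≤ 2.4 d t F_u): upper limit = 2.4·1.125·0.75·70 = 141.8 kips.
  Edge l_c = 2.5 − 1.25/2 = 1.875 → r_n = 118.1 kips; interior l_c = 3.125 − 1.25 = 1.875 → r_n = 118.1 kips.
  R_n,bearing = 2·118.1 + 4·118.1 = 708.8 kips → 0.75 × 708.8 = 532 kips.
Bolt shear governs: 242 kips.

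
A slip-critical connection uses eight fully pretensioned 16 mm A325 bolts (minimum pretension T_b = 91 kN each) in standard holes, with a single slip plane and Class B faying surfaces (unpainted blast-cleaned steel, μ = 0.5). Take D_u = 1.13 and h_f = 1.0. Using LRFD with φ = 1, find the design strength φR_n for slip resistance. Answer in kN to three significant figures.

411 kN

R_n = μ · D_u · h_f · T_b · n_s · n_b = 0.5 × 1.13 × 1.0 × 91 × 1 × 8 = 411.3 kN.
Design strength φR_n = 1 × 411.3 = 411 kN.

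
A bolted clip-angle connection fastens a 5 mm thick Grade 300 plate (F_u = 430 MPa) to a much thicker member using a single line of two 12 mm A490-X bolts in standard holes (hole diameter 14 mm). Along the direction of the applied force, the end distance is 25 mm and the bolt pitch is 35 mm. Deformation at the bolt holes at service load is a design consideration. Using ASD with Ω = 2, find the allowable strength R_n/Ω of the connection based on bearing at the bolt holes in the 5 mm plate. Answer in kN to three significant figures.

Per bolt r_n = 1.2 l_c t F_u ≤ 2.4 d t F_u; upper limit = 2.4 × 12 × 5 × 430 / 1000 = 61.92 kN.
Edge bolt: l_c = 25 − 14/2 = 18 mm → 1.2 × 18 × 5 × 430 / 1000 = 46.44 → r_n = 46.44 kN.
Interior bolts: l_c = 35 − 14 = 21 mm → 1.2 × 21 × 5 × 430 / 1000 = 54.18 → r_n = 54.18 kN.
R_n = 1 × 46.44 + 1 × 54.18 = 100.6 kN.
Allowable strength R_n/Ω = 100.6 / 2 = 50.3 kN.

50.3 kN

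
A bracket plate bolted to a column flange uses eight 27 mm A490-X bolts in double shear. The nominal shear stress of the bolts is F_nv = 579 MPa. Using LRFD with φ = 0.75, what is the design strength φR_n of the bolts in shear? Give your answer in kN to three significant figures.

A_b = π × 27² / 4 = 572.6 mm².
R_n = F_nv · A_b · n · n_s = 579 × 572.6 × 8 × 2 / 1000 = 5304 kN.
Design strength φR_n = 0.75 × 5304 = 3980 kN.

3980 kN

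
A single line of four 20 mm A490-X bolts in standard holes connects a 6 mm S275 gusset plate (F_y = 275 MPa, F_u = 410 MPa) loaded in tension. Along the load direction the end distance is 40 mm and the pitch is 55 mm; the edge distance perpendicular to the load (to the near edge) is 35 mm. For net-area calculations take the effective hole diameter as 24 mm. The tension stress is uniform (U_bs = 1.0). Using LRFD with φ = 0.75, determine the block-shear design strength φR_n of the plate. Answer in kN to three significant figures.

176 kN

Shear plane L_v = 40 + 3·55 = 205 mm; A_gv = 205 × 6 = 1230 mm².
A_nv = (205 − 3.5·24) × 6 = 726 mm².
A_nt = (35 − 0.5·24) × 6 = 138 mm².
0.6 F_u A_nv = 178.6 kN; 0.6 F_y A_gv = 203 kN → shear rupture governs the shear term.
R_n = 178.6 + 1.0 × 410 × 138 / 1000 = 235.2 kN.
Design strength φR_n = 0.75 × 235.2 = 176 kN.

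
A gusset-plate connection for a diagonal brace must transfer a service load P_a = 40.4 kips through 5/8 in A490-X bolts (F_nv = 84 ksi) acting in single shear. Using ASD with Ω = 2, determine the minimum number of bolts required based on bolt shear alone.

4 bolts

A_b = π·0.625²/4 = 0.3068 in².
Per-bolt allowable strength R_n/Ω = 84 × 0.3068 × 1 / 2 = 12.89 kips.
n ≥ 40.4 / 12.89 = 3.135 → use 4 bolts.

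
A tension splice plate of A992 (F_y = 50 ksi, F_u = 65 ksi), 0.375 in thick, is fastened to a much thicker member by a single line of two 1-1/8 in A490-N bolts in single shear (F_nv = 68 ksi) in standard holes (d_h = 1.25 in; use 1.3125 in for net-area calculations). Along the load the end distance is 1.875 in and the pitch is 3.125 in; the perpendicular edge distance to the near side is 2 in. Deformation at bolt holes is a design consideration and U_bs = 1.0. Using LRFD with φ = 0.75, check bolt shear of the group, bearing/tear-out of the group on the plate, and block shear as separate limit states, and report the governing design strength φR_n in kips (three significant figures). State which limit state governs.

57.8 kips (block shear governs)

Bolt shear: A_b = π·1.125²/4 = 0.994 in²; R_n = 68 × 0.994 × 2 × 1 = 135.2 kips → 0.75 × 135.2 = 101 kips.
Bearing: edge l_c = 1.25, r_n = 36.56 kips; interior l_c = 1.875, r_n = 54.84 kips; R_n = 36.56 + 1·54.84 = 91.41 kips → 68.6 kips.
Block shear: A_gv = 1.875, A_nv = 1.137, A_nt = 0.5039 in²; R_n = min(0.6F_uA_nv, 0.6F_yA_gv) + U_bs·F_u·A_nt = 77.09 kips → 57.8 kips.
Block shear governs: 57.8 kips.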